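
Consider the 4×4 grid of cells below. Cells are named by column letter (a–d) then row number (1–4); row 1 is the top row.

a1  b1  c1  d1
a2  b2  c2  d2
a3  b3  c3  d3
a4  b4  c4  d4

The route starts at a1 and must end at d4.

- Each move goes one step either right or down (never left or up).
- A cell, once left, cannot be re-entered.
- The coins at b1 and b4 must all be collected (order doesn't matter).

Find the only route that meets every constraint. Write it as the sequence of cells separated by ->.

a1 -> b1 -> b2 -> b3 -> b4 -> c4 -> d4

Moves only go right or down, so the column and row indices never decrease.
Route from a1: right 1 to b1, down 3 to b4, right 2 to d4 — 6 moves in all.
Check: all required cells visited.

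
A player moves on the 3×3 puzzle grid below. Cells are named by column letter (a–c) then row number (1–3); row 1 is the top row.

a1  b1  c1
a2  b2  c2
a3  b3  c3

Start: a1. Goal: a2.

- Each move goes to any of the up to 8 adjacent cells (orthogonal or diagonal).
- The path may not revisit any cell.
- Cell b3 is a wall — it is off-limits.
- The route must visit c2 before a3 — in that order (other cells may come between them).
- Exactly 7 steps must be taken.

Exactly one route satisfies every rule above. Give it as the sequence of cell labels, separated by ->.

a1 -> b1 -> c1 -> c2 -> c3 -> b2 -> a3 -> a2

The waypoints must appear in the order c2, a3, with no cell reused.
Route from a1: 2× right (reaching c1), 2× down (reaching c3), up-left to b2, down-left to a3, up to a2 — 7 moves in all.
Check: order respected (c2 at step 3, a3 at step 6); 7 moves as required.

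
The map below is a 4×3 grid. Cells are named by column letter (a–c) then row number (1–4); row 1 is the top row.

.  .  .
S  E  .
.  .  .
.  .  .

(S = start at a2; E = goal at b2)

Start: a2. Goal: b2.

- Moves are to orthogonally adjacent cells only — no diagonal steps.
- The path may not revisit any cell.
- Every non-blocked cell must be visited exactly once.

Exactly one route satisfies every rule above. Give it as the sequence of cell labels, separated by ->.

a2 -> a1 -> b1 -> c1 -> c2 -> c3 -> c4 -> b4 -> a4 -> a3 -> b3 -> b2

Need to visit all 12 open cells exactly once, starting at a2 and ending at b2.
Cell a1 has only two open neighbours (a2 and b1), so the path must pass straight through it: one of those is the cell it's entered from and the other is where it exits.
Route from a2: up to a1, 2× right (reaching c1), 3× down (reaching c4), 2× left (reaching a4), up to a3, right to b3, up to b2 — 11 moves in all.
Check: all 12 open cells covered.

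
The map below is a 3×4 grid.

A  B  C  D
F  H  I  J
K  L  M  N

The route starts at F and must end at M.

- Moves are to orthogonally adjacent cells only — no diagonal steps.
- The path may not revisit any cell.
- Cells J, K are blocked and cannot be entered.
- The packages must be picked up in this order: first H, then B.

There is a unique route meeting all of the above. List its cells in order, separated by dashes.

F - H - B - C - I - M

The waypoints must appear in the order H, B, with no cell reused.
Route from F: right 1 to H, up 1 to B, right 1 to C, down 2 to M — 5 moves in all.
Check: order respected (H at step 1, B at step 2).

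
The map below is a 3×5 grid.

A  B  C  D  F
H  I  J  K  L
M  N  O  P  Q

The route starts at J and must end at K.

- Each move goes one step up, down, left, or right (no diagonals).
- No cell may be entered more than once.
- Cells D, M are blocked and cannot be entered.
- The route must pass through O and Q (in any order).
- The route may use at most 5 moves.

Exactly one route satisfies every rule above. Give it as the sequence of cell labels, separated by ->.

J -> O -> P -> Q -> L -> K

The budget equals the shortest possible length, so every move has to be on a shortest route through the required cells.
Route from J: down 1 to O, right 2 to Q, up 1 to L, left 1 to K — 5 moves in all.
Check: all required cells visited; 5 ≤ 5 moves.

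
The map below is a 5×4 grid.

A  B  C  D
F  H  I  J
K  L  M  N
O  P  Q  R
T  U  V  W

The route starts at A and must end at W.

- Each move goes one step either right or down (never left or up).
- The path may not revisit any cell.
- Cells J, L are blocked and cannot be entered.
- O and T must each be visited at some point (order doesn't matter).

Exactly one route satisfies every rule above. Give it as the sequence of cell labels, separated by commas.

Moves only go right or down, so the column and row indices never decrease.
Route from A: 4× down (reaching T), 3× right (reaching W) — 7 moves in all.
Check: all required cells visited.

A, F, K, O, T, U, V, W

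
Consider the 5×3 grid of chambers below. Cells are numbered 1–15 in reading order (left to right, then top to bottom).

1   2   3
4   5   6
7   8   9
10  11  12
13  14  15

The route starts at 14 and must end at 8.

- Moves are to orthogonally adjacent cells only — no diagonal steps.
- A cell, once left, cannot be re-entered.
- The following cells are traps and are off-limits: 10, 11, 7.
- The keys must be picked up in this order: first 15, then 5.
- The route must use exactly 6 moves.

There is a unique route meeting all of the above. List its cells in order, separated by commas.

The waypoints must appear in the order 15, 5, with no cell reused.
Route from 14: right 1 to 15, up 3 to 6, left 1 to 5, down 1 to 8 — 6 moves in all.
Check: order respected (15 at step 1, 5 at step 5); 6 moves as required.

14, 15, 12, 9, 6, 5, 8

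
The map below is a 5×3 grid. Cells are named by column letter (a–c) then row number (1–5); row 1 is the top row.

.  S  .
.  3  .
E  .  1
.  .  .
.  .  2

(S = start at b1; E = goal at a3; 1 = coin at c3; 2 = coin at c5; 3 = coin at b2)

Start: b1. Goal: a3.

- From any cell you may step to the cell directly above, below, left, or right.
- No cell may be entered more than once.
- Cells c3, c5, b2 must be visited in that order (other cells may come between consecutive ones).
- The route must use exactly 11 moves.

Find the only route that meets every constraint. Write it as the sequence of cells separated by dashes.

b1 - c1 - c2 - c3 - c4 - c5 - b5 - b4 - b3 - b2 - a2 - a3

The waypoints must appear in the order c3, c5, b2, with no cell reused.
Route from b1: right to c1, 4× down (reaching c5), left to b5, 3× up (reaching b2), left to a2, down to a3 — 11 moves in all.
Check: order respected (1 at step 3, 2 at step 5, 3 at step 9); 11 moves as required.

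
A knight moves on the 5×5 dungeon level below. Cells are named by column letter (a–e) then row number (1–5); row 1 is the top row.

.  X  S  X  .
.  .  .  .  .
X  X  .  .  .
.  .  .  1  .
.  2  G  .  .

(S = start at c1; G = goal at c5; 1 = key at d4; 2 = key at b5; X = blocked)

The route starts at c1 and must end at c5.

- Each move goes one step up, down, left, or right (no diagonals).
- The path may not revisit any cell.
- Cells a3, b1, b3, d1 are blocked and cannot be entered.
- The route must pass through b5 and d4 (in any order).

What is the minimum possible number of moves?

Any route passes through b5 and d4 in some order between c1 and c5. Summing Manhattan distances along each leg and taking the cheapest ordering (c1 → d4 → b5 → c5) gives a lower bound of 4 + 3 + 1 = 8 moves.
A route of 8 moves achieves this: c1 → c2 → c3 → d3 → d4 → c4 → b4 → b5 → c5.
Since 8 matches the lower bound, it is optimal.

8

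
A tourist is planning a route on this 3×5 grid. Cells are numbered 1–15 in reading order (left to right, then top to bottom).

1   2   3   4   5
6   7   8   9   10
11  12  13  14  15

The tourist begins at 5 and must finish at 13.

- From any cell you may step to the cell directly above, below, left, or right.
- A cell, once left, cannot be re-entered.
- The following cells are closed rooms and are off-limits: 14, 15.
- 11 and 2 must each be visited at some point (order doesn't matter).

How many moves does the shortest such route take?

8

Any route passes through 11 and 2 in some order between 5 and 13. Summing Manhattan distances along each leg and taking the cheapest ordering (5 → 2 → 11 → 13) gives a lower bound of 3 + 3 + 2 = 8 moves.
A route of 8 moves achieves this: 5 → 4 → 3 → 2 → 7 → 6 → 11 → 12 → 13.
Since 8 matches the lower bound, it is optimal.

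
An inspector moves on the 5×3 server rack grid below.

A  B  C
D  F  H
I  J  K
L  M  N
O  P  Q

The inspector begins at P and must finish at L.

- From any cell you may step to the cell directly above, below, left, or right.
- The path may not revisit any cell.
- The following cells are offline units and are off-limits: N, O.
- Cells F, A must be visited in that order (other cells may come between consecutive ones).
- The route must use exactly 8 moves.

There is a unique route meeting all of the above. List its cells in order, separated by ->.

The waypoints must appear in the order F, A, with no cell reused.
Route from P: up 4 to B, left 1 to A, down 3 to L — 8 moves in all.
Check: order respected (F at step 3, A at step 5); 8 moves as required.

P -> M -> J -> F -> B -> A -> D -> I -> L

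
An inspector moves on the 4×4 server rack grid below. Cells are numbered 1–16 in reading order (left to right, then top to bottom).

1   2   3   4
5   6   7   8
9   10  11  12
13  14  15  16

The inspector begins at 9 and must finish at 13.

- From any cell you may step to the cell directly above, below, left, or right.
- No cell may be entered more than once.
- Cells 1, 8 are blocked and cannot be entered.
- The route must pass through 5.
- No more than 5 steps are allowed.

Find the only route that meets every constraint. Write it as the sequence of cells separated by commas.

The budget equals the shortest possible length, so every move has to be on a shortest route through the required cells.
Route from 9: up 1 to 5, right 1 to 6, down 2 to 14, left 1 to 13 — 5 moves in all.
Check: all required cells visited; 5 ≤ 5 moves.

9, 5, 6, 10, 14, 13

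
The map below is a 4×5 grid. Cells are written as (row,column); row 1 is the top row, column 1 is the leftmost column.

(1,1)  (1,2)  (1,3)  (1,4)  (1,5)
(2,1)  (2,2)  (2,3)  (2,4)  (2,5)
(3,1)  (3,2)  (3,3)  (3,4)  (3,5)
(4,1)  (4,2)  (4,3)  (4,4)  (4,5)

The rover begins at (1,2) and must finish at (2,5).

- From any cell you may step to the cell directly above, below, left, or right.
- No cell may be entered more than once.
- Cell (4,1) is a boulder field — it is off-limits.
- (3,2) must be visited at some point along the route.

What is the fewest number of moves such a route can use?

6

Any route passes through (3,2) somewhere between (1,2) and (2,5). Summing Manhattan distances along the two legs ((1,2) → (3,2) → (2,5)) gives a lower bound of 2 + 4 = 6 moves.
A route of 6 moves achieves this: (1,2) → (2,2) → (3,2) → (3,3) → (2,3) → (2,4) → (2,5).
Since 6 matches the lower bound, it is optimal.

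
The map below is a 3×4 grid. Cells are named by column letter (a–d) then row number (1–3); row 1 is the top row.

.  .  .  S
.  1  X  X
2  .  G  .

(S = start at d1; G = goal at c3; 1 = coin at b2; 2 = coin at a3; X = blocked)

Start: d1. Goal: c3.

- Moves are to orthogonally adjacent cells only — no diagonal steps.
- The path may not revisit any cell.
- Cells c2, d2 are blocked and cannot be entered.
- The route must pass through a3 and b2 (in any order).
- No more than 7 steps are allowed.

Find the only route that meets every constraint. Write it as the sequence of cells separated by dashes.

d1 - c1 - b1 - b2 - a2 - a3 - b3 - c3

The 7-move cap with required stops at a3, b2 leaves no slack for detours.
Route from d1: 2× left (reaching b1), down to b2, left to a2, down to a3, 2× right (reaching c3) — 7 moves in all.
Check: all required cells visited; 7 ≤ 7 moves.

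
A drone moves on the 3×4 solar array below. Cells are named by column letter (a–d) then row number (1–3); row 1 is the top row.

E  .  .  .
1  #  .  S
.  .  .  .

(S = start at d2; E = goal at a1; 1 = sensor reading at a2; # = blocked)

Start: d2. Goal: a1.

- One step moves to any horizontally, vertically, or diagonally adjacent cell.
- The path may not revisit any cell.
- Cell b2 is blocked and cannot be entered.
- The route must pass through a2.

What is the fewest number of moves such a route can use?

4

Any route passes through a2 somewhere between d2 and a1. Summing Chebyshev distances along the two legs (d2 → a2 → a1) gives a lower bound of 3 + 1 = 4 moves.
A route of 4 moves achieves this: d2 → c1 → b1 → a2 → a1.
Since 4 matches the lower bound, it is optimal.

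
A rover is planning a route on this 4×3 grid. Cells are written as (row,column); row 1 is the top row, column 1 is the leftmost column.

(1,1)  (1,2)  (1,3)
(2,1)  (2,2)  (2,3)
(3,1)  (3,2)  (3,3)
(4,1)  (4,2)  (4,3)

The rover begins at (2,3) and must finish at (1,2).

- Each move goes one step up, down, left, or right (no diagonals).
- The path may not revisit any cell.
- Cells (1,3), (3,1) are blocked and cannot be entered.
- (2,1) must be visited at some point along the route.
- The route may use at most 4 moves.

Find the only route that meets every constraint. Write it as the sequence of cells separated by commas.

(2,3), (2,2), (2,1), (1,1), (1,2)

Any route must reach (2,1) and still end at (1,2) within 4 moves, so the order of the required stops is forced.
Route from (2,3): left 2 to (2,1), up 1 to (1,1), right 1 to (1,2) — 4 moves in all.
Check: all required cells visited; 4 ≤ 4 moves.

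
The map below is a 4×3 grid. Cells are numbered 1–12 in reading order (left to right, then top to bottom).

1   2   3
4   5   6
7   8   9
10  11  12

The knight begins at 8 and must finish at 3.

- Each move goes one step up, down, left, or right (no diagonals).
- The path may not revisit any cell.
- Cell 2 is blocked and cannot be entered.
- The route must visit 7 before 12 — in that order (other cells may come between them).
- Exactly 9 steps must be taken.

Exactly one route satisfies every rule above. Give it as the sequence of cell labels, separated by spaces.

The waypoints must appear in the order 7, 12, with no cell reused.
Route from 8: up to 5, left to 4, 2× down (reaching 10), 2× right (reaching 12), 3× up (reaching 3) — 9 moves in all.
Check: order respected (7 at step 3, 12 at step 6); 9 moves as required.

8 5 4 7 10 11 12 9 6 3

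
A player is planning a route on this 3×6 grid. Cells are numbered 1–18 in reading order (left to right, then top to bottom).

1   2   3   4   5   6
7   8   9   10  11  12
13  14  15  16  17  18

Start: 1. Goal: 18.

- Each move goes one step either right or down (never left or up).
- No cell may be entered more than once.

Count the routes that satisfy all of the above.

21

A right/down-only route from 1 to 18 makes exactly 2 down-moves and 5 right-moves in some order.
With no other constraints that would be C(7,2) = 21 routes.
That gives 21 routes.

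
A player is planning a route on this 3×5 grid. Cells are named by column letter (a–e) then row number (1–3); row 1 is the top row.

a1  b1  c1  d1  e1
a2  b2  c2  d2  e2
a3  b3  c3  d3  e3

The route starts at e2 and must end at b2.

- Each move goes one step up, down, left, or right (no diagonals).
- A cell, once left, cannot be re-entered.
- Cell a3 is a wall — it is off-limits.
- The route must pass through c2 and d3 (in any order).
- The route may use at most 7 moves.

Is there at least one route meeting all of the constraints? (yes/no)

One route that works: e2 → e3 → d3 → d2 → c2 → b2.

yes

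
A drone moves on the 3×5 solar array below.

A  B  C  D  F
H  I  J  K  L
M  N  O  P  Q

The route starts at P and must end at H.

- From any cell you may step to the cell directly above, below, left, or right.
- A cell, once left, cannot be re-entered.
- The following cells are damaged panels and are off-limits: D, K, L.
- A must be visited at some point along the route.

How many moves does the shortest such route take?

6

Any route passes through A somewhere between P and H. Summing Manhattan distances along the two legs (P → A → H) gives a lower bound of 5 + 1 = 6 moves.
A route of 6 moves achieves this: P → O → J → C → B → A → H.
Since 6 matches the lower bound, it is optimal.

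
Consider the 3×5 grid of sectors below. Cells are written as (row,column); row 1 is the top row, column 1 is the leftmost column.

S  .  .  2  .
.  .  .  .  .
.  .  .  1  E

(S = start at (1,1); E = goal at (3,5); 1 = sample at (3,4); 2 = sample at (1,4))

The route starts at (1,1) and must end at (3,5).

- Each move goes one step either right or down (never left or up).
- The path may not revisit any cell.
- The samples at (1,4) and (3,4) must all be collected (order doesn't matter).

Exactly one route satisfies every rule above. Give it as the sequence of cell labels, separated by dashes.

Moves only go right or down, so the column and row indices never decrease.
Route from (1,1): right 3 to (1,4), down 2 to (3,4), right 1 to (3,5) — 6 moves in all.
Check: all required cells visited.

(1,1) - (1,2) - (1,3) - (1,4) - (2,4) - (3,4) - (3,5)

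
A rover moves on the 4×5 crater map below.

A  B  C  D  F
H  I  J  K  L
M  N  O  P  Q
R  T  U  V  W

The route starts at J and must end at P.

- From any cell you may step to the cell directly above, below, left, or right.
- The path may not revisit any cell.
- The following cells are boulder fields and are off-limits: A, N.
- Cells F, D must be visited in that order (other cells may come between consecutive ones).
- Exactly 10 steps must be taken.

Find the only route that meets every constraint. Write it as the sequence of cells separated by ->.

J -> O -> U -> V -> W -> Q -> L -> F -> D -> K -> P

The waypoints must appear in the order F, D, with no cell reused.
Route from J: 2× down (reaching U), 2× right (reaching W), 3× up (reaching F), left to D, 2× down (reaching P) — 10 moves in all.
Check: order respected (F at step 7, D at step 8); 10 moves as required.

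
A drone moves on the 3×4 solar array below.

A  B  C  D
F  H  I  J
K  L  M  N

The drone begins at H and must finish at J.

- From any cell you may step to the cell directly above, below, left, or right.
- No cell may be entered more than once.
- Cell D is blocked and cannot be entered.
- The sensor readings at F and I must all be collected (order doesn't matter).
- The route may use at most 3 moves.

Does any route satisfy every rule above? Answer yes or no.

no

Even ignoring the no-revisit rule, getting from H to J, taking the cheapest ordering H → F → I → J needs at least 1 + 2 + 1 = 4 moves (Manhattan distance per leg), which exceeds the 3-move limit.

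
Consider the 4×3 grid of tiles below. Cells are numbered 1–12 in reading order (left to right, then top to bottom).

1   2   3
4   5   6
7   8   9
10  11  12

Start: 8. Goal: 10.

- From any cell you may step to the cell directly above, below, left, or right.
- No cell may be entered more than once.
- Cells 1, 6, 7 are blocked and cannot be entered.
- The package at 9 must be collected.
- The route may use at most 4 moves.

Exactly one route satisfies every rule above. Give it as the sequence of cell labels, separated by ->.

8 -> 9 -> 12 -> 11 -> 10

The budget equals the shortest possible length, so every move has to be on a shortest route through the required cells.
Route from 8: right 1 to 9, down 1 to 12, left 2 to 10 — 4 moves in all.
Check: all required cells visited; 4 ≤ 4 moves.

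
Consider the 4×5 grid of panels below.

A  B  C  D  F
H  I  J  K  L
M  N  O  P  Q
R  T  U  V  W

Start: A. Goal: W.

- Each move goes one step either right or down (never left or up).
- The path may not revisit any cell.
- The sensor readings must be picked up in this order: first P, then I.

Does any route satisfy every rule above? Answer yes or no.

I lies above P, so going from P to I would need an upward move — but moves only go right/down, so P cannot be visited before I.

no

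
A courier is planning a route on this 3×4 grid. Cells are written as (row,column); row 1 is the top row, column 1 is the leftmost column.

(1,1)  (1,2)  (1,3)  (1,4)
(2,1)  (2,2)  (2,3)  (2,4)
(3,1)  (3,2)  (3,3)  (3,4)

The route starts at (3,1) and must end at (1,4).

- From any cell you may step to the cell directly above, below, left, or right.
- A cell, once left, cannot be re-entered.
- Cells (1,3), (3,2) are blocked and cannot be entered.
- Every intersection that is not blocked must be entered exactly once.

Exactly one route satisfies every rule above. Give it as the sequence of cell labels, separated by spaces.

Need to visit all 10 open cells exactly once, starting at (3,1) and ending at (1,4).
Route from (3,1): up 2 to (1,1), right 1 to (1,2), down 1 to (2,2), right 1 to (2,3), down 1 to (3,3), right 1 to (3,4), up 2 to (1,4) — 9 moves in all.
Check: all 10 open cells covered.

(3,1) (2,1) (1,1) (1,2) (2,2) (2,3) (3,3) (3,4) (2,4) (1,4)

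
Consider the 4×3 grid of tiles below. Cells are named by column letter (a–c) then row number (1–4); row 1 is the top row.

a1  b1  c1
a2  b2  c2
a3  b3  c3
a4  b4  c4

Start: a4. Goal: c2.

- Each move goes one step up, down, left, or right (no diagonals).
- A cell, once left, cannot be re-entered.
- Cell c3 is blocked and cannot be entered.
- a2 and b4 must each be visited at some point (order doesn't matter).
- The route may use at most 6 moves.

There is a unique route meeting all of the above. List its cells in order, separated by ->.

Any route must reach a2 and b4 and still end at c2 within 6 moves, so the order of the required stops is forced.
Route from a4: right 1 to b4, up 1 to b3, left 1 to a3, up 1 to a2, right 2 to c2 — 6 moves in all.
Check: all required cells visited; 6 ≤ 6 moves.

a4 -> b4 -> b3 -> a3 -> a2 -> b2 -> c2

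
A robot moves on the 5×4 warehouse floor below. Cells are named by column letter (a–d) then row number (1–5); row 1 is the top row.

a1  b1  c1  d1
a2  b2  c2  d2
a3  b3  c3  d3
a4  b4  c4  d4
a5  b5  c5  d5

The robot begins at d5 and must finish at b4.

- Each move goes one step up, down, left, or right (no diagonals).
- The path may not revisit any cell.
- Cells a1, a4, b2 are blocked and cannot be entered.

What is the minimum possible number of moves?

The Manhattan distance from d5 to b4 is |5−4| + |4−2| = 3, so at least 3 moves are needed.
A route of 3 moves achieves this: d5 → d4 → c4 → b4.
Since 3 matches the lower bound, it is optimal.

3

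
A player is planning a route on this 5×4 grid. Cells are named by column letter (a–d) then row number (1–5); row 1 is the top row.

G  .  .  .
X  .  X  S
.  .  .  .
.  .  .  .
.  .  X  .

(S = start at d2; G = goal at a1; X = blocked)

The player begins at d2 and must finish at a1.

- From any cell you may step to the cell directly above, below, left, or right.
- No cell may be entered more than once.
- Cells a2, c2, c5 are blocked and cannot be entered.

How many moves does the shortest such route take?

The Manhattan distance from d2 to a1 is |2−1| + |4−1| = 4, so at least 4 moves are needed.
A route of 4 moves achieves this: d2 → d1 → c1 → b1 → a1.
Since 4 matches the lower bound, it is optimal.

4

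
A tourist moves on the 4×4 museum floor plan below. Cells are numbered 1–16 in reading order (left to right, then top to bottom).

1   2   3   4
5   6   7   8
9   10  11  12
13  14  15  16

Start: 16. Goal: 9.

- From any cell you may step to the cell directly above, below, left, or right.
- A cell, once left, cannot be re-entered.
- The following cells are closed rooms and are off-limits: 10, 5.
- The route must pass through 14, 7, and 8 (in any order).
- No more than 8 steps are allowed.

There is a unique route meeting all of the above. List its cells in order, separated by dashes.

The 8-move cap with required stops at 14, 7, 8 leaves no slack for detours.
Route from 16: up 2 to 8, left 1 to 7, down 2 to 15, left 2 to 13, up 1 to 9 — 8 moves in all.
Check: all required cells visited; 8 ≤ 8 moves.

16 - 12 - 8 - 7 - 11 - 15 - 14 - 13 - 9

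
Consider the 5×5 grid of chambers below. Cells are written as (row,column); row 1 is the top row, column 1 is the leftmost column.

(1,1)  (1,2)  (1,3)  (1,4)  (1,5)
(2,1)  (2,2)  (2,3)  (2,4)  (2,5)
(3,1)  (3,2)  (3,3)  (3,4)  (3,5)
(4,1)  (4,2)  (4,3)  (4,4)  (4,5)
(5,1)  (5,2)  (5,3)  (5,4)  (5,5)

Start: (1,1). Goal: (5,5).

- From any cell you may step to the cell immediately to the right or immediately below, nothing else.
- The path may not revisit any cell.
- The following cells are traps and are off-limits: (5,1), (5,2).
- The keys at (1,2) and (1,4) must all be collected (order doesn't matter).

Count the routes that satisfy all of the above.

5

A right/down-only route from (1,1) to (5,5) makes exactly 4 down-moves and 4 right-moves in some order.
With no other constraints that would be C(8,4) = 70 routes.
A monotone route can only reach the required cells in the order (1,2), (1,4), so split there and multiply the segment counts (each segment already excludes blocked cells): (1,1)→(1,2): 1; (1,2)→(1,4): 1; (1,4)→(5,5): 5; product = 5.
That gives 5 routes.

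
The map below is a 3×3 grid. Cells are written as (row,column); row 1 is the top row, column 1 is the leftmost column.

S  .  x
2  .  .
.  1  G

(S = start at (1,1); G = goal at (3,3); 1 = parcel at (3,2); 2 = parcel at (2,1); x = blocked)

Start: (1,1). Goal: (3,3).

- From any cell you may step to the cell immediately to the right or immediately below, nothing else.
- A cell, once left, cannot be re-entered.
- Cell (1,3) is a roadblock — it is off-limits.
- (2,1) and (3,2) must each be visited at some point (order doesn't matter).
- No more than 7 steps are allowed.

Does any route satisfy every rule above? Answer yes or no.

yes

One route that works: (1,1) → (2,1) → (3,1) → (3,2) → (3,3).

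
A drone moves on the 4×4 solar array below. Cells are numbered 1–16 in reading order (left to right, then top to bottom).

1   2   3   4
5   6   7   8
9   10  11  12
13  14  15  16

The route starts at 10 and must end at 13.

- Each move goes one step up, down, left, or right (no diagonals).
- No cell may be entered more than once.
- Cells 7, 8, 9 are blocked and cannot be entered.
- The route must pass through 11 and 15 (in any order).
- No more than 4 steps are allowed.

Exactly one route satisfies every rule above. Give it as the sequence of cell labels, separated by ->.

10 -> 11 -> 15 -> 14 -> 13

The 4-move cap with required stops at 11, 15 leaves no slack for detours.
Route from 10: right 1 to 11, down 1 to 15, left 2 to 13 — 4 moves in all.
Check: all required cells visited; 4 ≤ 4 moves.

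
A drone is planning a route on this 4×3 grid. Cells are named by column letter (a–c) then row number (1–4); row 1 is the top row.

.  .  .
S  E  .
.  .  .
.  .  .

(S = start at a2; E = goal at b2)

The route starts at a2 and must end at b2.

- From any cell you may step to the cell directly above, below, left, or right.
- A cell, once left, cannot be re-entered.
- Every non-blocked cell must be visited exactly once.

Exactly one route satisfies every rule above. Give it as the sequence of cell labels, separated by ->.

Need to visit all 12 open cells exactly once, starting at a2 and ending at b2.
Cell c1 has only two open neighbours (c2 and b1), so the path must pass straight through it: one of those is the cell it's entered from and the other is where it exits.
Route from a2: up 1 to a1, right 2 to c1, down 3 to c4, left 2 to a4, up 1 to a3, right 1 to b3, up 1 to b2 — 11 moves in all.
Check: all 12 open cells covered.

a2 -> a1 -> b1 -> c1 -> c2 -> c3 -> c4 -> b4 -> a4 -> a3 -> b3 -> b2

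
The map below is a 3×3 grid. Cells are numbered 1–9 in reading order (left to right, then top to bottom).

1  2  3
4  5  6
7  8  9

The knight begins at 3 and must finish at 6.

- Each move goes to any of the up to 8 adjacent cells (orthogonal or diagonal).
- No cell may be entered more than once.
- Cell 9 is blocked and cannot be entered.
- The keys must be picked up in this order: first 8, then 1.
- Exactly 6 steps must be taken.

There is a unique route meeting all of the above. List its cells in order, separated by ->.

3 -> 5 -> 8 -> 4 -> 1 -> 2 -> 6

The waypoints must appear in the order 8, 1, with no cell reused.
Route from 3: down-left 1 to 5, down 1 to 8, up-left 1 to 4, up 1 to 1, right 1 to 2, down-right 1 to 6 — 6 moves in all.
Check: order respected (8 at step 2, 1 at step 4); 6 moves as required.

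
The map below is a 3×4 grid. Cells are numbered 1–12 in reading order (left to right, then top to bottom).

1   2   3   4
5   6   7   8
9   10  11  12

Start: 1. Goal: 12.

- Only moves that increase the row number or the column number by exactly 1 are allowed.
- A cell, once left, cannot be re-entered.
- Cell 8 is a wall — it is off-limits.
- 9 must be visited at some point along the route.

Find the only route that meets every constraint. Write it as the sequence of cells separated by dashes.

Moves only go right or down, so the column and row indices never decrease.
Route from 1: down 2 to 9, right 3 to 12 — 5 moves in all.
Check: all required cells visited.

1 - 5 - 9 - 10 - 11 - 12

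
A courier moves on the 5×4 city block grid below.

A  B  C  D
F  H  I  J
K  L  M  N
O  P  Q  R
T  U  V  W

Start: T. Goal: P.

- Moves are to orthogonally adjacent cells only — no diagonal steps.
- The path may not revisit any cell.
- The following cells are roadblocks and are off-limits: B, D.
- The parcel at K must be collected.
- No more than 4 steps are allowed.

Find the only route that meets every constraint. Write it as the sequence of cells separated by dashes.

The budget equals the shortest possible length, so every move has to be on a shortest route through the required cells.
Route from T: up 2 to K, right 1 to L, down 1 to P — 4 moves in all.
Check: all required cells visited; 4 ≤ 4 moves.

T - O - K - L - P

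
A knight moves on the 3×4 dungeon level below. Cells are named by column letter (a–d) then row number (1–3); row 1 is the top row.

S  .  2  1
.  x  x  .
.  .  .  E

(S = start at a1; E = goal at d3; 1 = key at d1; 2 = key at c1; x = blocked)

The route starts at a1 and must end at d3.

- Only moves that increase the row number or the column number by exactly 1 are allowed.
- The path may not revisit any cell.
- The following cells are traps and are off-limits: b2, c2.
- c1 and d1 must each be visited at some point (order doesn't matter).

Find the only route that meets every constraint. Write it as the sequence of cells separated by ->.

Moves only go right or down, so the column and row indices never decrease.
Route from a1: right 3 to d1, down 2 to d3 — 5 moves in all.
Check: all required cells visited.

a1 -> b1 -> c1 -> d1 -> d2 -> d3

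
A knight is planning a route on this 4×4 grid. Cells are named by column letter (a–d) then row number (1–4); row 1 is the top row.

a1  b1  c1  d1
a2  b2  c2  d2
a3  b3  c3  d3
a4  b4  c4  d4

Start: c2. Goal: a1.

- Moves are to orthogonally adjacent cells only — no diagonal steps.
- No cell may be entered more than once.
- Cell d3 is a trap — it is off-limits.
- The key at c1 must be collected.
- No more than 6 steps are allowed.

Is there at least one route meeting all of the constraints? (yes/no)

yes

One route that works: c2 → c1 → b1 → a1.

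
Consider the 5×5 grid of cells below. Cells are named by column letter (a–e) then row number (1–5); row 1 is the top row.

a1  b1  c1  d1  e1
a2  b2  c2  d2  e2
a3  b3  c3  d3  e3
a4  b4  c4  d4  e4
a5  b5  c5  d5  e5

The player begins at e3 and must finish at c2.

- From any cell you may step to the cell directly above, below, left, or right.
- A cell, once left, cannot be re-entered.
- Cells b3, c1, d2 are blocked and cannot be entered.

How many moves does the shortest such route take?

The Manhattan distance from e3 to c2 is |3−2| + |5−3| = 3, so at least 3 moves are needed.
A route of 3 moves achieves this: e3 → d3 → c3 → c2.
Since 3 matches the lower bound, it is optimal.

3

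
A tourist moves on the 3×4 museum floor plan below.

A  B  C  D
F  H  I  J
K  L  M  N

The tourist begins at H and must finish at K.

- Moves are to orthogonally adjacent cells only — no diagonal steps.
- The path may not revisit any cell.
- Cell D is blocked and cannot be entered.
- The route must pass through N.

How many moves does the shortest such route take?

6

Any route passes through N somewhere between H and K. Summing Manhattan distances along the two legs (H → N → K) gives a lower bound of 3 + 3 = 6 moves.
A route of 6 moves achieves this: H → I → J → N → M → L → K.
Since 6 matches the lower bound, it is optimal.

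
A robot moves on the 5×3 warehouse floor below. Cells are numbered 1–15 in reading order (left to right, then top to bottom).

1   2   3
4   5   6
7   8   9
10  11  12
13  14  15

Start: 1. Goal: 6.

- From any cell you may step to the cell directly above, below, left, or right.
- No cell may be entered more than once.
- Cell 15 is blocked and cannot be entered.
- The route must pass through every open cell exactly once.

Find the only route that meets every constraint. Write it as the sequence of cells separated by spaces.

1 4 7 10 13 14 11 12 9 8 5 2 3 6

Need to visit all 14 open cells exactly once, starting at 1 and ending at 6.
Route from 1: 4× down (reaching 13), right to 14, up to 11, right to 12, up to 9, left to 8, 2× up (reaching 2), right to 3, down to 6 — 13 moves in all.
Check: all 14 open cells covered.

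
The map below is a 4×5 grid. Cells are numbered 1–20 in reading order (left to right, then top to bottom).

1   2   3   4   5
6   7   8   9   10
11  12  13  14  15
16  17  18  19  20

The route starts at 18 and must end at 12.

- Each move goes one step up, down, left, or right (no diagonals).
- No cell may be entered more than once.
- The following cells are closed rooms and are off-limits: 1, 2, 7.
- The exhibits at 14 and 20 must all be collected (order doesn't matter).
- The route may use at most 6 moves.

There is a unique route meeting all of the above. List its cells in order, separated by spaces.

18 19 20 15 14 13 12

Any route must reach 14 and 20 and still end at 12 within 6 moves, so the order of the required stops is forced.
Route from 18: 2× right (reaching 20), up to 15, 3× left (reaching 12) — 6 moves in all.
Check: all required cells visited; 6 ≤ 6 moves.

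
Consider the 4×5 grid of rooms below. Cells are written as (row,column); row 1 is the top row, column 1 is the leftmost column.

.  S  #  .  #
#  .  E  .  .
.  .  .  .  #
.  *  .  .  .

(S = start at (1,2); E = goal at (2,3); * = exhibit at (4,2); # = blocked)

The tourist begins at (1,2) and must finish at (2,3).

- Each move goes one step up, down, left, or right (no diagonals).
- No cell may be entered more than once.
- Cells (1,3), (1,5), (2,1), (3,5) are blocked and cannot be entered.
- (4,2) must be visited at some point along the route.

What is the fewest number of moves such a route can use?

6

Any route passes through (4,2) somewhere between (1,2) and (2,3). Summing Manhattan distances along the two legs ((1,2) → (4,2) → (2,3)) gives a lower bound of 3 + 3 = 6 moves.
A route of 6 moves achieves this: (1,2) → (2,2) → (3,2) → (4,2) → (4,3) → (3,3) → (2,3).
Since 6 matches the lower bound, it is optimal.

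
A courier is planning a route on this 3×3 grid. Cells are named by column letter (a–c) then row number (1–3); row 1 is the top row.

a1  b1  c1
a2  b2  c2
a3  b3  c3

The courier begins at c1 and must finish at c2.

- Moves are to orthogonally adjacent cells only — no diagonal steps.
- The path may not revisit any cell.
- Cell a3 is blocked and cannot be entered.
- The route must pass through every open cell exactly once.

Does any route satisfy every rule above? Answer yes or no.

One route that works: c1 → b1 → a1 → a2 → b2 → b3 → c3 → c2.

yes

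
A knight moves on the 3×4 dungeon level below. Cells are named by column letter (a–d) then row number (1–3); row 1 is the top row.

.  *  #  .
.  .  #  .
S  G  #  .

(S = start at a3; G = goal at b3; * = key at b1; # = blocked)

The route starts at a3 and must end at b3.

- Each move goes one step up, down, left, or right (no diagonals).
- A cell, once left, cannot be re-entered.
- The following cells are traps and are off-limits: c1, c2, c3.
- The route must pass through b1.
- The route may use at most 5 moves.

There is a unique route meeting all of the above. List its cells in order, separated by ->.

Any route must reach b1 and still end at b3 within 5 moves, so the order of the required stops is forced.
Route from a3: up 2 to a1, right 1 to b1, down 2 to b3 — 5 moves in all.
Check: all required cells visited; 5 ≤ 5 moves.

a3 -> a2 -> a1 -> b1 -> b2 -> b3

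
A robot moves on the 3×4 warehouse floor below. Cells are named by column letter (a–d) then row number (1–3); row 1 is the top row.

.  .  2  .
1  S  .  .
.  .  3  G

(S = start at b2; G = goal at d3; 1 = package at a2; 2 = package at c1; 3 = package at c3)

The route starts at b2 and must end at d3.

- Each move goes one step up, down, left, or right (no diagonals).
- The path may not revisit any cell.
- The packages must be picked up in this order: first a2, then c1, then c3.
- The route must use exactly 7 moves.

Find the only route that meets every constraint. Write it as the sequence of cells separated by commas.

b2, a2, a1, b1, c1, c2, c3, d3

The waypoints must appear in the order a2, c1, c3, with no cell reused.
Route from b2: left to a2, up to a1, 2× right (reaching c1), 2× down (reaching c3), right to d3 — 7 moves in all.
Check: order respected (1 at step 1, 2 at step 4, 3 at step 6); 7 moves as required.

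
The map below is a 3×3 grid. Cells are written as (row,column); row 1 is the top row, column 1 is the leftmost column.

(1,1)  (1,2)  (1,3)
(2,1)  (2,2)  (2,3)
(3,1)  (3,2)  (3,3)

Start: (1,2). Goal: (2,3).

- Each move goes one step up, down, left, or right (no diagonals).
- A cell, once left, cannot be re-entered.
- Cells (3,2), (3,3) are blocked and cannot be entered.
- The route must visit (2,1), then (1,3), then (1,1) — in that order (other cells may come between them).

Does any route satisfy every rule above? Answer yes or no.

no

Even ignoring the required order, no revisit-free route from (1,2) to (2,3) manages to pass through all of (2,1), (1,3), and (1,1): branching out from (1,2), every path either misses one of them or, having collected them, can no longer reach (2,3) without re-entering a cell.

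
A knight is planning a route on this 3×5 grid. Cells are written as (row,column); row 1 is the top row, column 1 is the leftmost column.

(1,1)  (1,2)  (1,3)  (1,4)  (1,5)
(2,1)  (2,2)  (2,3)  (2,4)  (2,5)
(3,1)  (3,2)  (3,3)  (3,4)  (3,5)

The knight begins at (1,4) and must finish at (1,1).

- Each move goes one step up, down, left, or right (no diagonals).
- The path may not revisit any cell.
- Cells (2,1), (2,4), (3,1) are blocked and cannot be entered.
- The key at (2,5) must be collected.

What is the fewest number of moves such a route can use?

Any route passes through (2,5) somewhere between (1,4) and (1,1). Summing Manhattan distances along the two legs ((1,4) → (2,5) → (1,1)) gives a lower bound of 2 + 5 = 7 moves.
The shortest route satisfying every rule uses 9 moves: (1,4) → (1,5) → (2,5) → (3,5) → (3,4) → (3,3) → (2,3) → (1,3) → (1,2) → (1,1).
The no-revisit rule (legs can't share cells) pushes the minimum above the 7-move bound; an exhaustive check rules out every length from 7 to 8, leaving 9 as the minimum.

9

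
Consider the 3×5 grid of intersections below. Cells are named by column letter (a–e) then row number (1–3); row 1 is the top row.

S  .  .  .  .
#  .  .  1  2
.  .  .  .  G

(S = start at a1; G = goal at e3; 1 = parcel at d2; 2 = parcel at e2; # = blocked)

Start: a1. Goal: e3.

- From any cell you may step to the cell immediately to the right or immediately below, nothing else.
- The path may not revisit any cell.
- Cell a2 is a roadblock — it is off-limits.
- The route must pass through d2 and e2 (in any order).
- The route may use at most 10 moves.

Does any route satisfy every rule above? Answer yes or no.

yes

One route that works: a1 → b1 → b2 → c2 → d2 → e2 → e3.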